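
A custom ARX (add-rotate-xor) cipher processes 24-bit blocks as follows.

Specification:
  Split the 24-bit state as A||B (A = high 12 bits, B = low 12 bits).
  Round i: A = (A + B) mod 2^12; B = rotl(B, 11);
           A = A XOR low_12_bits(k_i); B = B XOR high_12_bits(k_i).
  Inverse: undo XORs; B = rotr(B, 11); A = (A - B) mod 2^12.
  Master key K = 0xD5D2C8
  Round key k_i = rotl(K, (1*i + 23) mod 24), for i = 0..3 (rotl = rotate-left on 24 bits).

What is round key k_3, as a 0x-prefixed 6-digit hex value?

0x574B23

K = 0xD5D2C8
k_0 = rotl(K, (1*0+23) mod 24) = rotl(K, 23) = 0x6AE964
k_1 = rotl(K, (1*1+23) mod 24) = rotl(K, 0) = 0xD5D2C8
k_2 = rotl(K, (1*2+23) mod 24) = rotl(K, 1) = 0xABA591
k_3 = rotl(K, (1*3+23) mod 24) = rotl(K, 2) = 0x574B23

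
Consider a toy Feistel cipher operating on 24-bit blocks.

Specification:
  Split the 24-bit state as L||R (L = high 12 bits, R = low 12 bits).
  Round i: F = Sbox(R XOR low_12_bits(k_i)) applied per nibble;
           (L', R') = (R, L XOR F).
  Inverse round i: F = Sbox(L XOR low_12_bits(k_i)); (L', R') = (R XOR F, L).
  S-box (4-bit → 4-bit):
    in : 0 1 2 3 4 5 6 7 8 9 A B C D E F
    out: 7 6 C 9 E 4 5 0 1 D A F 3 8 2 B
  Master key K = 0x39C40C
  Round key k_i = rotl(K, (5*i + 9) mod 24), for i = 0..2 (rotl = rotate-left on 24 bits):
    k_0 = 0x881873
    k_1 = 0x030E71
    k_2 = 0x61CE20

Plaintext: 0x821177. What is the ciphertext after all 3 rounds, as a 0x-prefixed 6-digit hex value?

s_0 = plaintext = 0x821177
s_1 = Round(s_0, k_0) = 0x17755F
s_2 = Round(s_1, k_1) = 0x55FEB5
s_3 = Round(s_2, k_2) = 0xEB528B

0xEB528B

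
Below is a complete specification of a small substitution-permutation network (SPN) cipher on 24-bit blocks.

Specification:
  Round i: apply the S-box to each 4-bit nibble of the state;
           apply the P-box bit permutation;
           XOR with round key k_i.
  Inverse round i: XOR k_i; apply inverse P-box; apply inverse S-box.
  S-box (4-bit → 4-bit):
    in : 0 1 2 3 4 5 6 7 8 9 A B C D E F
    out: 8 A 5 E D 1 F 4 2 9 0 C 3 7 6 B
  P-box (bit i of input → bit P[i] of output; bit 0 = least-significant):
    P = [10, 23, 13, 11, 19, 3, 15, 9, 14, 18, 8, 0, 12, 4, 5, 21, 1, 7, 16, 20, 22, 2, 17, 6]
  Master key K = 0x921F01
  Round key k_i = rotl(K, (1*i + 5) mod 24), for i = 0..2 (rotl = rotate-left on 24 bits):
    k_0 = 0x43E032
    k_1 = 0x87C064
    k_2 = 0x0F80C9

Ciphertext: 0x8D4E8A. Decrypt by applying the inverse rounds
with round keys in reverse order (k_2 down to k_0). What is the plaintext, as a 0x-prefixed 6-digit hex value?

s_0 = ciphertext = 0x8D4E8A
s_1 = InvRound(s_0, k_2) = 0xB5A9BF
s_2 = InvRound(s_1, k_1) = 0xBF148B
s_3 = InvRound(s_2, k_0) = 0x516FDD

0x516FDD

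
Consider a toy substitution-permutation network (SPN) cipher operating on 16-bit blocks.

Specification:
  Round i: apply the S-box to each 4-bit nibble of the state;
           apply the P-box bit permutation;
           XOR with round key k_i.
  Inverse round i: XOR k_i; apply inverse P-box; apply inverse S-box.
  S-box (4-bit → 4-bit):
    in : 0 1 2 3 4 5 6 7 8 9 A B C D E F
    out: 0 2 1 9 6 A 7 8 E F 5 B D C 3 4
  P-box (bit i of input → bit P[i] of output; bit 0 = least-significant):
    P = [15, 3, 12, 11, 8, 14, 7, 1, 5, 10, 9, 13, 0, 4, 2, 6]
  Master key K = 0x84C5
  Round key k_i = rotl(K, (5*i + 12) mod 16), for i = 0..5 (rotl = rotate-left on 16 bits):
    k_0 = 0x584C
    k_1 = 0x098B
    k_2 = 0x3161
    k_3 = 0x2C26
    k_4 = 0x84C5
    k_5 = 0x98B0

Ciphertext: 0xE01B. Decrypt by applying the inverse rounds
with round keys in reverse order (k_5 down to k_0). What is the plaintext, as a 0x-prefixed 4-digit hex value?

0x1F8E

s_0 = ciphertext = 0xE01B
s_1 = InvRound(s_0, k_5) = 0x2388
s_2 = InvRound(s_1, k_4) = 0xC82E
s_3 = InvRound(s_2, k_3) = 0x051E
s_4 = InvRound(s_3, k_2) = 0x9B74
s_5 = InvRound(s_4, k_1) = 0x9AD6
s_6 = InvRound(s_5, k_0) = 0x1F8E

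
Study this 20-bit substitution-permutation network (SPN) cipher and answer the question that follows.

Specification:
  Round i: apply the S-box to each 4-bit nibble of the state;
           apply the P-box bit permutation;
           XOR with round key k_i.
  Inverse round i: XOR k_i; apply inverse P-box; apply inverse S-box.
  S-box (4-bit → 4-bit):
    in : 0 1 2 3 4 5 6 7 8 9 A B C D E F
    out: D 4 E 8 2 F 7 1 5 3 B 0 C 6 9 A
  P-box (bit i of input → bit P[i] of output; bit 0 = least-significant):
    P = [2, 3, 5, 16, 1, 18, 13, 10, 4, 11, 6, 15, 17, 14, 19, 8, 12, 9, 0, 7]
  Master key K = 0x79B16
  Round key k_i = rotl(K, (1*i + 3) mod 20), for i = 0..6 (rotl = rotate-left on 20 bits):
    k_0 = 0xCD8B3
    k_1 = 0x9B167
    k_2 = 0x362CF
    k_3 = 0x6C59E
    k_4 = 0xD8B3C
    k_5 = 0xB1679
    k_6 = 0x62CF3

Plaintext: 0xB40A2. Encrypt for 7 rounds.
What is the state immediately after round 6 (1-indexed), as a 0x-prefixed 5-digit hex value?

s_0 = plaintext = 0xB40A2
s_1 = Round(s_0, k_0) = 0x91CC9
s_2 = Round(s_1, k_1) = 0x1072B
s_3 = Round(s_2, k_2) = 0xD47DE
s_4 = Round(s_3, k_3) = 0x3A78B
s_5 = Round(s_4, k_4) = 0xFEAAE
s_6 = Round(s_5, k_5) = 0xC99EF
s_7 = Round(s_6, k_6) = 0x56068

0xC99EF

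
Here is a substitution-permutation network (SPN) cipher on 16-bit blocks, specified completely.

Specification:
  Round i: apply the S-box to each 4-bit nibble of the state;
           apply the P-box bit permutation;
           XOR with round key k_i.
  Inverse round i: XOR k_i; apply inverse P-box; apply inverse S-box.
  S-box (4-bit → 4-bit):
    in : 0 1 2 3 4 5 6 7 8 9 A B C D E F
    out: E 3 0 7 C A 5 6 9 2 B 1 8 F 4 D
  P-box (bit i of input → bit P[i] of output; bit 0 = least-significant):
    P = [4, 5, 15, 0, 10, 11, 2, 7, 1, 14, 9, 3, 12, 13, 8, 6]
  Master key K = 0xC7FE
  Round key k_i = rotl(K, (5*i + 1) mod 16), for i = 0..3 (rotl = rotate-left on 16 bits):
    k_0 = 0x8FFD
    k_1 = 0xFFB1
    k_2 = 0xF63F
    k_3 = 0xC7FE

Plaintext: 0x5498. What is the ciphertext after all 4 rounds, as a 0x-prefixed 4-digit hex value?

s_0 = plaintext = 0x5498
s_1 = Round(s_0, k_0) = 0xA5A4
s_2 = Round(s_1, k_1) = 0x0378
s_3 = Round(s_2, k_2) = 0x9D68
s_4 = Round(s_3, k_3) = 0xA1E1

0xA1E1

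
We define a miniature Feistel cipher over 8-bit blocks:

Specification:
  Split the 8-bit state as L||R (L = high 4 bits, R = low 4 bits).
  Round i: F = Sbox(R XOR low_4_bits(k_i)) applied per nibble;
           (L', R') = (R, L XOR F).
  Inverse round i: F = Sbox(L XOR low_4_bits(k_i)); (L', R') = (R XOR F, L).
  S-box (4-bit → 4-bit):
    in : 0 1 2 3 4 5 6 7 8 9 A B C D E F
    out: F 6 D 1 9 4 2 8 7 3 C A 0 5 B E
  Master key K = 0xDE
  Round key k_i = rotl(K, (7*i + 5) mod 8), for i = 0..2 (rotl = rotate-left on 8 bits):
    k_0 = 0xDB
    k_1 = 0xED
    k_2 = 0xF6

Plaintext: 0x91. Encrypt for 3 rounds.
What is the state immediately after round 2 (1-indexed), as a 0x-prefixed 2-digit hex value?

0x56

s_0 = plaintext = 0x91
s_1 = Round(s_0, k_0) = 0x15
s_2 = Round(s_1, k_1) = 0x56
s_3 = Round(s_2, k_2) = 0x6A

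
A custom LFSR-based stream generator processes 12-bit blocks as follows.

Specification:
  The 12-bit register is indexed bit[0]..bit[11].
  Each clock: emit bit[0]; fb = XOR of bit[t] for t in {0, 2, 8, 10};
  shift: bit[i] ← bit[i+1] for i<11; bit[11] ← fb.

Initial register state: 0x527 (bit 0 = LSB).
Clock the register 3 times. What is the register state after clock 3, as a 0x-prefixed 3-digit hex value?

0x4A4

reg_0 = 0x527
clock 1: out=1, reg = 0x293
clock 2: out=1, reg = 0x949
clock 3: out=1, reg = 0x4A4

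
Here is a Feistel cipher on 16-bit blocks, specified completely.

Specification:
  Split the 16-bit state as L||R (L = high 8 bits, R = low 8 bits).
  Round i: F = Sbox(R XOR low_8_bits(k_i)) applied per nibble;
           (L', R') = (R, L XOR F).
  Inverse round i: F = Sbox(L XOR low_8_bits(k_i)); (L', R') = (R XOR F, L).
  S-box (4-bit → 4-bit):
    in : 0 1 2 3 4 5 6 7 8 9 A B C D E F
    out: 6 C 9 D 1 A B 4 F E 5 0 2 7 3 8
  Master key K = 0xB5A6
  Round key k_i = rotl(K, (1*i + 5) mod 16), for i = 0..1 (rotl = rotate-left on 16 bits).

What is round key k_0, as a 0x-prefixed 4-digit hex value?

0xB4D6

K = 0xB5A6
k_0 = rotl(K, (1*0+5) mod 16) = rotl(K, 5) = 0xB4D6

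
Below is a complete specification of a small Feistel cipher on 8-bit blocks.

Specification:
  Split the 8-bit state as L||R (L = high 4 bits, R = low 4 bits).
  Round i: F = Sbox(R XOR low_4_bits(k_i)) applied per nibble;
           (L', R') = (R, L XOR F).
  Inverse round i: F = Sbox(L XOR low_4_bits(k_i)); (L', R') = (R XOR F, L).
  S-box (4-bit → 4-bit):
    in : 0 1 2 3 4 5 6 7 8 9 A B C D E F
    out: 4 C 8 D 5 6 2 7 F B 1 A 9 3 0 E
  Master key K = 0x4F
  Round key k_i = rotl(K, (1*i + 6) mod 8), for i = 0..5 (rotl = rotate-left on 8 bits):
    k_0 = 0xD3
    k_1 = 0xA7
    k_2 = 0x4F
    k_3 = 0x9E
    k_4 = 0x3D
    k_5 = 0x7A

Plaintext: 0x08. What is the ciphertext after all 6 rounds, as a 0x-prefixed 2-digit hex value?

s_0 = plaintext = 0x08
s_1 = Round(s_0, k_0) = 0x8A
s_2 = Round(s_1, k_1) = 0xAB
s_3 = Round(s_2, k_2) = 0xBF
s_4 = Round(s_3, k_3) = 0xF7
s_5 = Round(s_4, k_4) = 0x7E
s_6 = Round(s_5, k_5) = 0xE2

0xE2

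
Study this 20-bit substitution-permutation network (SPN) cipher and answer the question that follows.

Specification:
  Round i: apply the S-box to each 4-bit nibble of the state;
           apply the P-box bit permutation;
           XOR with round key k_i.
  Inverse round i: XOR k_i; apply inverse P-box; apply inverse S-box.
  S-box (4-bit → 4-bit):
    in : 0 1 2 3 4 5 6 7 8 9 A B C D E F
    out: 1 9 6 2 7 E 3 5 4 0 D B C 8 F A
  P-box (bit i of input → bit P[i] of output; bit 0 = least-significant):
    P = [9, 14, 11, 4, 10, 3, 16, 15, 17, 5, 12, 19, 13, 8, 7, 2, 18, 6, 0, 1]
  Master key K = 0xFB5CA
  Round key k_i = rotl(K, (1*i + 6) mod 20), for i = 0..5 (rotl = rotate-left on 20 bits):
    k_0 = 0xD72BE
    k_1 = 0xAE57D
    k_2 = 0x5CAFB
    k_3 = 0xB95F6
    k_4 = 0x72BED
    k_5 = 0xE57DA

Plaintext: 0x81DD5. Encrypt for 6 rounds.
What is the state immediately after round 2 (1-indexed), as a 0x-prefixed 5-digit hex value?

s_0 = plaintext = 0x81DD5
s_1 = Round(s_0, k_0) = 0x59AAB
s_2 = Round(s_1, k_1) = 0x1332E
s_3 = Round(s_2, k_2) = 0x081C1
s_4 = Round(s_3, k_3) = 0x41766
s_5 = Round(s_4, k_4) = 0x15DA0
s_6 = Round(s_5, k_5) = 0x3D05C

0x1332E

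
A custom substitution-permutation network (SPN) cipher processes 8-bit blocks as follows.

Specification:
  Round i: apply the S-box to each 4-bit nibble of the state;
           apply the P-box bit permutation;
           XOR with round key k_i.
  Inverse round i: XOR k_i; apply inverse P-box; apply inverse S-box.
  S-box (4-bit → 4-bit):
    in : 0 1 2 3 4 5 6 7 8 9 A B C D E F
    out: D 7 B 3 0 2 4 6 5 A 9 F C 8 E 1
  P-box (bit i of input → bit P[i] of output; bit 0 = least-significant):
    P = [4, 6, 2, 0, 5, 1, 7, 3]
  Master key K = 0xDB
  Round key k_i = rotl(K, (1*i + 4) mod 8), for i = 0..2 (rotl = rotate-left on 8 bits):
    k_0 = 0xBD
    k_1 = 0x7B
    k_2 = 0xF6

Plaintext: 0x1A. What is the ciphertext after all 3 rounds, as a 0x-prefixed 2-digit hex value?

0xF8

s_0 = plaintext = 0x1A
s_1 = Round(s_0, k_0) = 0x0E
s_2 = Round(s_1, k_1) = 0x96
s_3 = Round(s_2, k_2) = 0xF8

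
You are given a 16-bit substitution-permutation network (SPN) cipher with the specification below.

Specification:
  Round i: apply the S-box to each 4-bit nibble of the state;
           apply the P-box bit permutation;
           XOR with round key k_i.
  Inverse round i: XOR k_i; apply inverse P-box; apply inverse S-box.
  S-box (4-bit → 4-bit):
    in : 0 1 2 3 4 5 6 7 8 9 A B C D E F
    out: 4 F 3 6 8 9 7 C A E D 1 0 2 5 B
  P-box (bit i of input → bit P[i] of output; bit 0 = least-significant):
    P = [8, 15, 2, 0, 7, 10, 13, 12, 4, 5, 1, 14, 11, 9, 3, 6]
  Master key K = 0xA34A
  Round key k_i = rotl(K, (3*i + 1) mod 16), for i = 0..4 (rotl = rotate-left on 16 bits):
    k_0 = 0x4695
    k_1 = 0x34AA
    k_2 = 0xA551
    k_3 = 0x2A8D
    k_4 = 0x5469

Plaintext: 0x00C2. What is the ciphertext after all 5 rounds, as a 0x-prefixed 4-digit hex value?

0xC4CE

s_0 = plaintext = 0x00C2
s_1 = Round(s_0, k_0) = 0xC79F
s_2 = Round(s_1, k_1) = 0xC1A9
s_3 = Round(s_2, k_2) = 0x55E6
s_4 = Round(s_3, k_3) = 0xC359
s_5 = Round(s_4, k_4) = 0xC4CE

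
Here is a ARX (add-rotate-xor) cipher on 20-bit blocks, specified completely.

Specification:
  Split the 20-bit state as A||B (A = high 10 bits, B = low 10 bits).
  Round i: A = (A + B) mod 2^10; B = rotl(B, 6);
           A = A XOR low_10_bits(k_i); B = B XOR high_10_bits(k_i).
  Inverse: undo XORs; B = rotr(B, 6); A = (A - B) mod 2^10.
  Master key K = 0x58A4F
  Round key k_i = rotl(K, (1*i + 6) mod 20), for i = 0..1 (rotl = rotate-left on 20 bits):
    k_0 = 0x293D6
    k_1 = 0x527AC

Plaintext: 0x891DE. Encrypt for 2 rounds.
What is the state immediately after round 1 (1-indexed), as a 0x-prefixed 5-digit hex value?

s_0 = plaintext = 0x891DE
s_1 = Round(s_0, k_0) = 0xF5339
s_2 = Round(s_1, k_1) = 0x2873A

0xF5339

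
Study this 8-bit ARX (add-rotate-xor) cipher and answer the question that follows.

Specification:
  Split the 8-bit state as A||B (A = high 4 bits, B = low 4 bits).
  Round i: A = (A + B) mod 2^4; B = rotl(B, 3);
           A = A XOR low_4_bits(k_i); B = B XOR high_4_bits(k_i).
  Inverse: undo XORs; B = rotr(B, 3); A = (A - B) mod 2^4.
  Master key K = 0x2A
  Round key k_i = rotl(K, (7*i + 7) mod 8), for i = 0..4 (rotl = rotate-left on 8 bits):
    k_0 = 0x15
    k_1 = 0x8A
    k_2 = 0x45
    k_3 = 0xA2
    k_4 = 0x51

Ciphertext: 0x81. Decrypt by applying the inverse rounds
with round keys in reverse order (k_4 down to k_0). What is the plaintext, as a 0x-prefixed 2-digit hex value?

0xA0

s_0 = ciphertext = 0x81
s_1 = InvRound(s_0, k_4) = 0x18
s_2 = InvRound(s_1, k_3) = 0xF4
s_3 = InvRound(s_2, k_2) = 0xA0
s_4 = InvRound(s_3, k_1) = 0xF1
s_5 = InvRound(s_4, k_0) = 0xA0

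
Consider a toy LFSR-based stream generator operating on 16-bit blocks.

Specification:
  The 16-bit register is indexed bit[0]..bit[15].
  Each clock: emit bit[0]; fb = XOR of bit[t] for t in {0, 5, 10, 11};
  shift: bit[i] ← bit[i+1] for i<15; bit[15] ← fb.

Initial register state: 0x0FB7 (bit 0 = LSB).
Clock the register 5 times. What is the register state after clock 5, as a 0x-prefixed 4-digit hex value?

reg_0 = 0x0FB7
clock 1: out=1, reg = 0x07DB
clock 2: out=1, reg = 0x03ED
clock 3: out=1, reg = 0x01F6
clock 4: out=0, reg = 0x80FB
clock 5: out=1, reg = 0x407D

0x407D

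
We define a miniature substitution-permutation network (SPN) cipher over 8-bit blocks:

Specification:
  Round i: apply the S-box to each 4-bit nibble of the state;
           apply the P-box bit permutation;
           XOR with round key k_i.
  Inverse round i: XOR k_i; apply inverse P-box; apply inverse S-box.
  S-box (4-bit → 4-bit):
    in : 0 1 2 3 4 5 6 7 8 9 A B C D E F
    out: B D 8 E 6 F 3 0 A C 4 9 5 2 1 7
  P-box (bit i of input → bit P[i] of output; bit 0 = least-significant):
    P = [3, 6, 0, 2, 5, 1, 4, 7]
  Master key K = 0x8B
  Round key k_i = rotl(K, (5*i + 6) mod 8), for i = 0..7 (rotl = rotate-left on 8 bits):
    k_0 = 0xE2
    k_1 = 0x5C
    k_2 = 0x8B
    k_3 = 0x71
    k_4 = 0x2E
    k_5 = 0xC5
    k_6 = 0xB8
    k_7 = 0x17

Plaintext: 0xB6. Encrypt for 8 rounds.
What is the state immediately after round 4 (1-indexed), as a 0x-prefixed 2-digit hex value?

0x0F

s_0 = plaintext = 0xB6
s_1 = Round(s_0, k_0) = 0x0A
s_2 = Round(s_1, k_1) = 0xFF
s_3 = Round(s_2, k_2) = 0xF0
s_4 = Round(s_3, k_3) = 0x0F
s_5 = Round(s_4, k_4) = 0xC5
s_6 = Round(s_5, k_5) = 0xB8
s_7 = Round(s_6, k_6) = 0x5C
s_8 = Round(s_7, k_7) = 0xAC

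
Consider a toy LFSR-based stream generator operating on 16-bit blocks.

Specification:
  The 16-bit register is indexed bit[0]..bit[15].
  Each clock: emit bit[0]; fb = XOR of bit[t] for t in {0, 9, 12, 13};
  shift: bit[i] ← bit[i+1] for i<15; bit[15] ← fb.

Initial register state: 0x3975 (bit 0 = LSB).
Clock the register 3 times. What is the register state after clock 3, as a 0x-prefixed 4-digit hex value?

reg_0 = 0x3975
clock 1: out=1, reg = 0x9CBA
clock 2: out=0, reg = 0xCE5D
clock 3: out=1, reg = 0x672E

0x672E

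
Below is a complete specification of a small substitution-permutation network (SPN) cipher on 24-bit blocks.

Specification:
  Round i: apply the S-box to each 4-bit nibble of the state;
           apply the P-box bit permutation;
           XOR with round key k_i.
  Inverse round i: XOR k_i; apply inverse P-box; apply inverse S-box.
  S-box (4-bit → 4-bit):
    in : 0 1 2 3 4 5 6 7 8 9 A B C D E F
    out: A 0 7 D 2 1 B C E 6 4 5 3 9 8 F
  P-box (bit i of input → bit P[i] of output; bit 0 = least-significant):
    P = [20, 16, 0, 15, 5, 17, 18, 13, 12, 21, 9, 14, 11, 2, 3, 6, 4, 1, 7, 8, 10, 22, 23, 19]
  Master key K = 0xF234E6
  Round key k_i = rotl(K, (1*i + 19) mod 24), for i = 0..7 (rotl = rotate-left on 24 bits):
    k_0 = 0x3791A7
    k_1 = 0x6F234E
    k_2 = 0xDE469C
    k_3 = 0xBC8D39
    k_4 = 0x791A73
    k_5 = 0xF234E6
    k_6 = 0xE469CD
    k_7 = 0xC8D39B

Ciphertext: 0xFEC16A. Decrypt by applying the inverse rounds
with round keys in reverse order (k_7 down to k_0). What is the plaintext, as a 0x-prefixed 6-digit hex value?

0x74ACE8

s_0 = ciphertext = 0xFEC16A
s_1 = InvRound(s_0, k_7) = 0x1BE22B
s_2 = InvRound(s_1, k_6) = 0x886926
s_3 = InvRound(s_2, k_5) = 0x67D645
s_4 = InvRound(s_3, k_4) = 0xDCCE2D
s_5 = InvRound(s_4, k_3) = 0x4D4811
s_6 = InvRound(s_5, k_2) = 0xBA2A42
s_7 = InvRound(s_6, k_1) = 0x9E21AC
s_8 = InvRound(s_7, k_0) = 0x74ACE8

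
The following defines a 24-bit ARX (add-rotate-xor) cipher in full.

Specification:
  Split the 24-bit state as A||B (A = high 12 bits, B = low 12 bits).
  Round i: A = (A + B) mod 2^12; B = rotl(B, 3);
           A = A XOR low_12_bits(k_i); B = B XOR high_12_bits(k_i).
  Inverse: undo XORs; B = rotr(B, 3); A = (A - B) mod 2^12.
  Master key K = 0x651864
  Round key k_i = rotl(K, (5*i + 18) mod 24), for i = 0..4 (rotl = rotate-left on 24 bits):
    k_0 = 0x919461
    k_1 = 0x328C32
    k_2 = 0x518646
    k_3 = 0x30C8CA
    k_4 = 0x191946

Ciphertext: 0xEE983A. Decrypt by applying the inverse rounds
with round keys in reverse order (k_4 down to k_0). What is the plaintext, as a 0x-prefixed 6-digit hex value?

0xC1E5D4

s_0 = ciphertext = 0xEE983A
s_1 = InvRound(s_0, k_4) = 0x07A735
s_2 = InvRound(s_1, k_3) = 0x629287
s_3 = InvRound(s_2, k_2) = 0x17CEF3
s_4 = InvRound(s_3, k_1) = 0x5937BB
s_5 = InvRound(s_4, k_0) = 0xC1E5D4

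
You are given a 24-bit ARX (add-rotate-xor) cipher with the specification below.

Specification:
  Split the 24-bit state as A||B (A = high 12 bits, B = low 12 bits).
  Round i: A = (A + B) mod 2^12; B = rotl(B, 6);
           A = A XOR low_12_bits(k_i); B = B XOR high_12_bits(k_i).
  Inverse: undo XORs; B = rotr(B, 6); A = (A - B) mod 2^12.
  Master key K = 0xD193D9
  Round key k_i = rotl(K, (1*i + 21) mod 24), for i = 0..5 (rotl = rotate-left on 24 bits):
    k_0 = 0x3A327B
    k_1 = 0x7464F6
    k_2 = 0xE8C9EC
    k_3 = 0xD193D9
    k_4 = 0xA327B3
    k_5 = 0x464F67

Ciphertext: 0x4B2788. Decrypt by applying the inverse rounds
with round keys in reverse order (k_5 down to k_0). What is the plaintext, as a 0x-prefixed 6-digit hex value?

s_0 = ciphertext = 0x4B2788
s_1 = InvRound(s_0, k_5) = 0x0C6B0F
s_2 = InvRound(s_1, k_4) = 0x831F44
s_3 = InvRound(s_2, k_3) = 0x49F749
s_4 = InvRound(s_3, k_2) = 0xC0C167
s_5 = InvRound(s_4, k_1) = 0x0A2858
s_6 = InvRound(s_5, k_0) = 0x3EAEEF

0x3EAEEF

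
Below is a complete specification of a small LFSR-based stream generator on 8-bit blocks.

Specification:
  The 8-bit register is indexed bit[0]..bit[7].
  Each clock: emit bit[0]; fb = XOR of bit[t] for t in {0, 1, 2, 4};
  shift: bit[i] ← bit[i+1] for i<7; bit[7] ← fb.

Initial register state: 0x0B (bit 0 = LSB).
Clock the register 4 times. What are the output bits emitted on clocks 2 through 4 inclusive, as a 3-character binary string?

101

reg_0 = 0x0B
clock 1: out=1, reg = 0x05
clock 2: out=1, reg = 0x02
clock 3: out=0, reg = 0x81
clock 4: out=1, reg = 0xC0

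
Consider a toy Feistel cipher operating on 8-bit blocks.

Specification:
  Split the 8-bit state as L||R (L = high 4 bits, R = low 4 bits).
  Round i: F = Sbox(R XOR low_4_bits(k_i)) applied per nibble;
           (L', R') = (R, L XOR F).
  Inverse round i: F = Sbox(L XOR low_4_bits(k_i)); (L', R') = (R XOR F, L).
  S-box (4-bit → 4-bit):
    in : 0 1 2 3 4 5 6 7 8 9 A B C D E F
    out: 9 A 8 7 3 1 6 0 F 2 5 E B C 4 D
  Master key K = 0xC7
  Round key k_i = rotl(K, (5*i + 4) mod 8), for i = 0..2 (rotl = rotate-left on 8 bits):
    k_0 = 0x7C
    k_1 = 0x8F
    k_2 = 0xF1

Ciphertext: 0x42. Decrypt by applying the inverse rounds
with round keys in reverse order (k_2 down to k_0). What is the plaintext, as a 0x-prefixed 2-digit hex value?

0x4F

s_0 = ciphertext = 0x42
s_1 = InvRound(s_0, k_2) = 0x34
s_2 = InvRound(s_1, k_1) = 0xF3
s_3 = InvRound(s_2, k_0) = 0x4F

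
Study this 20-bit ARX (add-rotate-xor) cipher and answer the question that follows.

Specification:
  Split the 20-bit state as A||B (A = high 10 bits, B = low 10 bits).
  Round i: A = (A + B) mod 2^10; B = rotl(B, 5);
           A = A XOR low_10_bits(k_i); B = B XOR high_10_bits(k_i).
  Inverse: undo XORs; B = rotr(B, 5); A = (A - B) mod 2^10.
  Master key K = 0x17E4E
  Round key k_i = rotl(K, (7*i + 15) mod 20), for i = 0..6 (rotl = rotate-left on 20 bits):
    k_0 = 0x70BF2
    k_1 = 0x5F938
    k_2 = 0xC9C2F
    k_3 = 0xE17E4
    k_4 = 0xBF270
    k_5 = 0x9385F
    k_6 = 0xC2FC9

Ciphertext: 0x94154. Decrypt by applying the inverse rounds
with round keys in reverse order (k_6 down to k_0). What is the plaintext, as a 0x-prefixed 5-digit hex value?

s_0 = ciphertext = 0x94154
s_1 = InvRound(s_0, k_6) = 0x69FF2
s_2 = InvRound(s_1, k_5) = 0x9AF8D
s_3 = InvRound(s_2, k_4) = 0x7C22B
s_4 = InvRound(s_3, k_3) = 0x11DCD
s_5 = InvRound(s_4, k_2) = 0xC4557
s_6 = InvRound(s_5, k_1) = 0x42121
s_7 = InvRound(s_6, k_0) = 0xA4C67

0xA4C67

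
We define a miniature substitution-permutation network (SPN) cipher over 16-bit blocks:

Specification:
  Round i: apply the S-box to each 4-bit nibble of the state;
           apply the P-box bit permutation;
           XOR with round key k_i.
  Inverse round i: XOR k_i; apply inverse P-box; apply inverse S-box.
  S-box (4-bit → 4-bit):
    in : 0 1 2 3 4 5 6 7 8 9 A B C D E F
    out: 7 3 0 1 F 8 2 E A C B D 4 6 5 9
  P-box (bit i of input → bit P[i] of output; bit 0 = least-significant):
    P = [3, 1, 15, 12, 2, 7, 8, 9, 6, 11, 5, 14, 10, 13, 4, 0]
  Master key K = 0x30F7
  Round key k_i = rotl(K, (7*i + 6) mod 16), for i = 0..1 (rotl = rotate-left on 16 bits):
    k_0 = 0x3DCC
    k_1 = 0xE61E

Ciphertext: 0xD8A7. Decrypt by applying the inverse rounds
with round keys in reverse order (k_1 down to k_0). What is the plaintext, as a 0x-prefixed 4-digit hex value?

0x8F28

s_0 = ciphertext = 0xD8A7
s_1 = InvRound(s_0, k_1) = 0x4D8F
s_2 = InvRound(s_1, k_0) = 0x8F28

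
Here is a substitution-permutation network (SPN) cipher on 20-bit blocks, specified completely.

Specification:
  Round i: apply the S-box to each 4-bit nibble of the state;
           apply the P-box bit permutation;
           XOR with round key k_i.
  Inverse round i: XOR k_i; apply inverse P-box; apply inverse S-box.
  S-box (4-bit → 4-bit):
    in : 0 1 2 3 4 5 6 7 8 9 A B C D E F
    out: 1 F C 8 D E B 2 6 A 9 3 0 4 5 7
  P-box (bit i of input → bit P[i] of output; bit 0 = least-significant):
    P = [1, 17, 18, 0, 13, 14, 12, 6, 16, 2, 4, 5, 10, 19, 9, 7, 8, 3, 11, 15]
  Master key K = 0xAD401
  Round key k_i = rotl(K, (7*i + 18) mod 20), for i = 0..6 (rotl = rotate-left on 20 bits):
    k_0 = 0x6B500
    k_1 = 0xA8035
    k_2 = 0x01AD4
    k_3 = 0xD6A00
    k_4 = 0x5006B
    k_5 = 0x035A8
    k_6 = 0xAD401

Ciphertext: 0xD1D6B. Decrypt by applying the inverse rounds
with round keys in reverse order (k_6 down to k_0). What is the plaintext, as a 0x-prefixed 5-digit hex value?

0x97E7B

s_0 = ciphertext = 0xD1D6B
s_1 = InvRound(s_0, k_6) = 0x1CA9F
s_2 = InvRound(s_1, k_5) = 0x4E1FA
s_3 = InvRound(s_2, k_4) = 0xA3EB3
s_4 = InvRound(s_3, k_3) = 0xCA481
s_5 = InvRound(s_4, k_2) = 0x2F842
s_6 = InvRound(s_5, k_1) = 0xD751A
s_7 = InvRound(s_6, k_0) = 0x97E7B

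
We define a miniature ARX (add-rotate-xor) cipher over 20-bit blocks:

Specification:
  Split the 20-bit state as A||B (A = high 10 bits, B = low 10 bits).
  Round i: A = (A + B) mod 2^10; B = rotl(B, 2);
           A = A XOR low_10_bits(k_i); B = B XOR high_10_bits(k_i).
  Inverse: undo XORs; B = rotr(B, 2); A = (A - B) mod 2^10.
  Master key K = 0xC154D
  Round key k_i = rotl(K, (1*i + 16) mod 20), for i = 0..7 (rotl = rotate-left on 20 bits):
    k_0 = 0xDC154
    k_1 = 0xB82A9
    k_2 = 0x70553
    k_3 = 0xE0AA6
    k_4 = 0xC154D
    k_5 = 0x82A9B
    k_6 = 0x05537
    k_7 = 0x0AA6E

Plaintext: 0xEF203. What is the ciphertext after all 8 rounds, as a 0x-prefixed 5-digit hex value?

0x8DEE8

s_0 = plaintext = 0xEF203
s_1 = Round(s_0, k_0) = 0x3AF7E
s_2 = Round(s_1, k_1) = 0xB031B
s_3 = Round(s_2, k_2) = 0x221AE
s_4 = Round(s_3, k_3) = 0x2413B
s_5 = Round(s_4, k_4) = 0x21BE8
s_6 = Round(s_5, k_5) = 0xBD5A9
s_7 = Round(s_6, k_6) = 0x6A6B0
s_8 = Round(s_7, k_7) = 0x8DEE8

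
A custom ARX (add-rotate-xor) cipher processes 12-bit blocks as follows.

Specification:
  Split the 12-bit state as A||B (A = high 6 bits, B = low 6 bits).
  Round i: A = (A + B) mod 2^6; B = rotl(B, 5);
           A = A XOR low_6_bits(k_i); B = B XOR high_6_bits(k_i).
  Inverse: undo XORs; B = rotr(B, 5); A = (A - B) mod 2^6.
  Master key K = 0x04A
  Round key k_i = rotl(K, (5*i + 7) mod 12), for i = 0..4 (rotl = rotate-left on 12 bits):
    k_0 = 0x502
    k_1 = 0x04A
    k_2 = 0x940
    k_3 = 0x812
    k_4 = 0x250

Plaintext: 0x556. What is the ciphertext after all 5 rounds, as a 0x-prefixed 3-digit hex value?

s_0 = plaintext = 0x556
s_1 = Round(s_0, k_0) = 0xA5F
s_2 = Round(s_1, k_1) = 0x0AE
s_3 = Round(s_2, k_2) = 0xC32
s_4 = Round(s_3, k_3) = 0xC39
s_5 = Round(s_4, k_4) = 0xE75

0xE75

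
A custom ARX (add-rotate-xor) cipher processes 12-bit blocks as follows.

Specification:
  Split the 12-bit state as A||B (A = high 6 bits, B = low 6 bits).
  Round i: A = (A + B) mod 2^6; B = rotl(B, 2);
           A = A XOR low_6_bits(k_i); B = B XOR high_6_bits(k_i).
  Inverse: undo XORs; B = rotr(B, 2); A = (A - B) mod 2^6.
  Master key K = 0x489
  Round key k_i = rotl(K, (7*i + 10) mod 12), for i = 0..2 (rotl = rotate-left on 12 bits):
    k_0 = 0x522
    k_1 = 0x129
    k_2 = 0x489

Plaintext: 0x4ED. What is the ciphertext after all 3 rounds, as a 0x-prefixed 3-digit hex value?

0xCAA

s_0 = plaintext = 0x4ED
s_1 = Round(s_0, k_0) = 0x8A2
s_2 = Round(s_1, k_1) = 0xB4E
s_3 = Round(s_2, k_2) = 0xCAA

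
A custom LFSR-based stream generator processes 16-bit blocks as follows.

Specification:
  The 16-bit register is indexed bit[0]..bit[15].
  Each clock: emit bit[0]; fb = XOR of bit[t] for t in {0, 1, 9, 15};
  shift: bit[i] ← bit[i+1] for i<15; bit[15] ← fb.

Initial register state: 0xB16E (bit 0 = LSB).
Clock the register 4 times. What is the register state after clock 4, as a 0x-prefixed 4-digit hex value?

reg_0 = 0xB16E
clock 1: out=0, reg = 0x58B7
clock 2: out=1, reg = 0x2C5B
clock 3: out=1, reg = 0x162D
clock 4: out=1, reg = 0x0B16

0x0B16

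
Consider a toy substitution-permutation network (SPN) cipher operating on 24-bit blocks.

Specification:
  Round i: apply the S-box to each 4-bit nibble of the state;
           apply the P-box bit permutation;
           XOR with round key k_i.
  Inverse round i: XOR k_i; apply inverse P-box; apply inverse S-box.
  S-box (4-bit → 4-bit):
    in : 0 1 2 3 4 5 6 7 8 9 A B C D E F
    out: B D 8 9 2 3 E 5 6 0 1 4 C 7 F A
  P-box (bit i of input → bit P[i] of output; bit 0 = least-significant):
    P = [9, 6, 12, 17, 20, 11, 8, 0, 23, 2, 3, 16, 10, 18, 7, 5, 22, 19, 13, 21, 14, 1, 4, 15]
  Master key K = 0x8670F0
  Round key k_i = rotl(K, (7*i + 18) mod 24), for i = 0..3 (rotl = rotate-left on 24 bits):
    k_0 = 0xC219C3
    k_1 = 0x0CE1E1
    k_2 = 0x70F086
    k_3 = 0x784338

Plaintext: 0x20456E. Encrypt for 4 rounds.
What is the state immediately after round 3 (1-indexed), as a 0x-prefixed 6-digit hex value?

s_0 = plaintext = 0x20456E
s_1 = Round(s_0, k_0) = 0x2C8286
s_2 = Round(s_1, k_1) = 0x2B5821
s_3 = Round(s_2, k_2) = 0x76468B
s_4 = Round(s_3, k_3) = 0x553A24

0x76468B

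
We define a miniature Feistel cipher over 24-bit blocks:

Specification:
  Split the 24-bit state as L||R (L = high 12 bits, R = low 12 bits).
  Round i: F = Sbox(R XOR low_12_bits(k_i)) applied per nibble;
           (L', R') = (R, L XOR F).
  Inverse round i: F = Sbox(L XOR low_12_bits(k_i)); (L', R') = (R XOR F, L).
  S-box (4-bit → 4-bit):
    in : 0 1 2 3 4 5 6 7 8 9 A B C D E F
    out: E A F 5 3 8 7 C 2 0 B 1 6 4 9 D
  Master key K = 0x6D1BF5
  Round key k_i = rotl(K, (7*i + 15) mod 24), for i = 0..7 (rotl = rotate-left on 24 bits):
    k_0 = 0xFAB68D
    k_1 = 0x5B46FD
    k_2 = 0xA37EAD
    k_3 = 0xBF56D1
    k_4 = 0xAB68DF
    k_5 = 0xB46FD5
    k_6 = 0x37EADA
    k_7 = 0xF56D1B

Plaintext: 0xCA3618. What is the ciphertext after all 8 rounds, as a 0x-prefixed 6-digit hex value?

s_0 = plaintext = 0xCA3618
s_1 = Round(s_0, k_0) = 0x6182AB
s_2 = Round(s_1, k_1) = 0x2AB59F
s_3 = Round(s_2, k_2) = 0x59F3F4
s_4 = Round(s_3, k_3) = 0x3F4D67
s_5 = Round(s_4, k_4) = 0xD67BE6
s_6 = Round(s_5, k_5) = 0xBE6E32
s_7 = Round(s_6, k_6) = 0xE32874
s_8 = Round(s_7, k_7) = 0x87464F

0x87464F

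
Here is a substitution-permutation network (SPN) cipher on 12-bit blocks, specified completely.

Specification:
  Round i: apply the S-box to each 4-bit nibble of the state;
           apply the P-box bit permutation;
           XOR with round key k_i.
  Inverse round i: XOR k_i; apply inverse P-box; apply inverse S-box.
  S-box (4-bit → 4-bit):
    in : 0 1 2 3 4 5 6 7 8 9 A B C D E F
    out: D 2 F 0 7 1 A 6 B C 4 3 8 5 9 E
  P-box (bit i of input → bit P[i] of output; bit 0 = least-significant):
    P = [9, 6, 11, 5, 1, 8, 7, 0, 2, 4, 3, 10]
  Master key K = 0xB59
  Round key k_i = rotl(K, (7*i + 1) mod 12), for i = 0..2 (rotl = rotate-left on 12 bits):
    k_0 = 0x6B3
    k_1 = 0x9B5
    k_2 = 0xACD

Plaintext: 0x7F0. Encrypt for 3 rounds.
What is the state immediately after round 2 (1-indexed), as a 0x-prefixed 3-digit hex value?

0x13A

s_0 = plaintext = 0x7F0
s_1 = Round(s_0, k_0) = 0xD0A
s_2 = Round(s_1, k_1) = 0x13A
s_3 = Round(s_2, k_2) = 0x2DD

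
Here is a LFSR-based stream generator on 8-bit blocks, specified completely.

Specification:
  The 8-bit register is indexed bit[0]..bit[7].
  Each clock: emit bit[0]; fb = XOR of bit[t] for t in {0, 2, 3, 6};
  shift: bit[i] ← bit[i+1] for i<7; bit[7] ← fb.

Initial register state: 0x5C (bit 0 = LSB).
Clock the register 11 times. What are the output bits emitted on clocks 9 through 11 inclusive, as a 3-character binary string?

reg_0 = 0x5C
clock 1: out=0, reg = 0xAE
clock 2: out=0, reg = 0x57
clock 3: out=1, reg = 0xAB
clock 4: out=1, reg = 0x55
clock 5: out=1, reg = 0xAA
clock 6: out=0, reg = 0xD5
clock 7: out=1, reg = 0xEA
clock 8: out=0, reg = 0x75
clock 9: out=1, reg = 0xBA
clock 10: out=0, reg = 0xDD
clock 11: out=1, reg = 0x6E

101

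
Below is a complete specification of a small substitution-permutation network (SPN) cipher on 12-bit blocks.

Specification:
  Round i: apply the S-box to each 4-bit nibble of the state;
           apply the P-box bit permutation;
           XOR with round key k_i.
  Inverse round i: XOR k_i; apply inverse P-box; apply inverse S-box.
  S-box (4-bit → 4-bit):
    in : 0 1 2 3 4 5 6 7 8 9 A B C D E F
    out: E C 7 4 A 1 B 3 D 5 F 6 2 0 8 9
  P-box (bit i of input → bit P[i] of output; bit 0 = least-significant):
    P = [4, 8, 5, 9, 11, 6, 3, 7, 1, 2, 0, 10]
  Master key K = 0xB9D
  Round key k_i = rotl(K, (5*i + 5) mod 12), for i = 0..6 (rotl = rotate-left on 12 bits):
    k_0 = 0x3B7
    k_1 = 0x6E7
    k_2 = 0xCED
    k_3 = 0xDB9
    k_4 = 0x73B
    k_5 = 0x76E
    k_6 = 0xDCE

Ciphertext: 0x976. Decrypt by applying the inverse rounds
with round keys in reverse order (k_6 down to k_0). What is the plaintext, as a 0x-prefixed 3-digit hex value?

0xFD3

s_0 = ciphertext = 0x976
s_1 = InvRound(s_0, k_6) = 0xE19
s_2 = InvRound(s_1, k_5) = 0x272
s_3 = InvRound(s_2, k_4) = 0x1BC
s_4 = InvRound(s_3, k_3) = 0x05D
s_5 = InvRound(s_4, k_2) = 0xEF9
s_6 = InvRound(s_5, k_1) = 0x795
s_7 = InvRound(s_6, k_0) = 0xFD3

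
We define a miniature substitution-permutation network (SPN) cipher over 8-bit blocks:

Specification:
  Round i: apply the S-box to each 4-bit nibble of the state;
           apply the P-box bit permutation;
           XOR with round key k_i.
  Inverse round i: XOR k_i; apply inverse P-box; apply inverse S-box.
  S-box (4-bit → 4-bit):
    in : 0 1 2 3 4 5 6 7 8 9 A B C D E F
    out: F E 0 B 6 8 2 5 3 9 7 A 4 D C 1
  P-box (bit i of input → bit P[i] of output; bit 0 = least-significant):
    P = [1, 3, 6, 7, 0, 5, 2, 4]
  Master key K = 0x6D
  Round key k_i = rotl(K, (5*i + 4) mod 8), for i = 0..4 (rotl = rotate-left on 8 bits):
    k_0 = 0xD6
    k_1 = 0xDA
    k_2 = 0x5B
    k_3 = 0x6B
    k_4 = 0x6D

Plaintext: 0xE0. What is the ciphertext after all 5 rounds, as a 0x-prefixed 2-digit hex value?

s_0 = plaintext = 0xE0
s_1 = Round(s_0, k_0) = 0x08
s_2 = Round(s_1, k_1) = 0xE5
s_3 = Round(s_2, k_2) = 0xCF
s_4 = Round(s_3, k_3) = 0x6D
s_5 = Round(s_4, k_4) = 0x8F

0x8F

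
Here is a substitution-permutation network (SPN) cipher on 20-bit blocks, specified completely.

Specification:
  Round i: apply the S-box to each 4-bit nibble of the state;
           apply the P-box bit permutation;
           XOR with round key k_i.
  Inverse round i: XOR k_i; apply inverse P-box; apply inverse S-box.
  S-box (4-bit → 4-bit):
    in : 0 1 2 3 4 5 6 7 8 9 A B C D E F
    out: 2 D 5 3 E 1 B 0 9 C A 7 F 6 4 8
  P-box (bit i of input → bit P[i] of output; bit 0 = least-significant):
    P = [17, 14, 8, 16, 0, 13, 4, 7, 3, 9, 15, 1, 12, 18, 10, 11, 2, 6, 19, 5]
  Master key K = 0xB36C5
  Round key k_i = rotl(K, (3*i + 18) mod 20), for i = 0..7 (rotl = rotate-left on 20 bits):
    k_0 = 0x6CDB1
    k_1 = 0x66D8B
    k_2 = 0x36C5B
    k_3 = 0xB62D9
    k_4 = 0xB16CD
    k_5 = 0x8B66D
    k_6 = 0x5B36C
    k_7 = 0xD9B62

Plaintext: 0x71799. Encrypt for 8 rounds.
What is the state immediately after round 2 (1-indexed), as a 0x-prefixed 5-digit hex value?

0x16A9A

s_0 = plaintext = 0x71799
s_1 = Round(s_0, k_0) = 0x7D021
s_2 = Round(s_1, k_1) = 0x16A9A
s_3 = Round(s_2, k_2) = 0xE36ED
s_4 = Round(s_3, k_3) = 0x731C3
s_5 = Round(s_4, k_4) = 0xDE656
s_6 = Round(s_5, k_5) = 0x3F026
s_7 = Round(s_6, k_6) = 0x6F939
s_8 = Round(s_7, k_7) = 0xC3205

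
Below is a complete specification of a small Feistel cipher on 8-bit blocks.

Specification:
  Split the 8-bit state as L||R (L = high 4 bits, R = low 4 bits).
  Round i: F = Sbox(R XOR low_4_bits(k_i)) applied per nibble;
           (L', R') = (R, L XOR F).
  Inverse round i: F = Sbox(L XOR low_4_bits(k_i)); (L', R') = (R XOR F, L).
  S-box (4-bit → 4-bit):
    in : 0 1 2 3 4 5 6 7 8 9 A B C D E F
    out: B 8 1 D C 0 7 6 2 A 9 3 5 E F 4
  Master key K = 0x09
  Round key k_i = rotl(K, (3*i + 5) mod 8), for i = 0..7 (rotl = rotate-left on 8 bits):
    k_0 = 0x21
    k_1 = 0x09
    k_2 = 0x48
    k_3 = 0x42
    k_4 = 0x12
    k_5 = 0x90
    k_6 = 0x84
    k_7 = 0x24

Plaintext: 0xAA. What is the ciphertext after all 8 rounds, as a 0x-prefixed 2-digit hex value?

s_0 = plaintext = 0xAA
s_1 = Round(s_0, k_0) = 0xA9
s_2 = Round(s_1, k_1) = 0x91
s_3 = Round(s_2, k_2) = 0x13
s_4 = Round(s_3, k_3) = 0x39
s_5 = Round(s_4, k_4) = 0x90
s_6 = Round(s_5, k_5) = 0x02
s_7 = Round(s_6, k_6) = 0x27
s_8 = Round(s_7, k_7) = 0x7F

0x7F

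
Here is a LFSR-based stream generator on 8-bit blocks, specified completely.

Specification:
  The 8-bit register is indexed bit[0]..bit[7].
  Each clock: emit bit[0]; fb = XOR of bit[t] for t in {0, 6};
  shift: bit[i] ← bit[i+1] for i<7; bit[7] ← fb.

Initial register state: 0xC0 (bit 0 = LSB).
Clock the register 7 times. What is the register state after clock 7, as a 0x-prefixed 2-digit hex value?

reg_0 = 0xC0
clock 1: out=0, reg = 0xE0
clock 2: out=0, reg = 0xF0
clock 3: out=0, reg = 0xF8
clock 4: out=0, reg = 0xFC
clock 5: out=0, reg = 0xFE
clock 6: out=0, reg = 0xFF
clock 7: out=1, reg = 0x7F

0x7F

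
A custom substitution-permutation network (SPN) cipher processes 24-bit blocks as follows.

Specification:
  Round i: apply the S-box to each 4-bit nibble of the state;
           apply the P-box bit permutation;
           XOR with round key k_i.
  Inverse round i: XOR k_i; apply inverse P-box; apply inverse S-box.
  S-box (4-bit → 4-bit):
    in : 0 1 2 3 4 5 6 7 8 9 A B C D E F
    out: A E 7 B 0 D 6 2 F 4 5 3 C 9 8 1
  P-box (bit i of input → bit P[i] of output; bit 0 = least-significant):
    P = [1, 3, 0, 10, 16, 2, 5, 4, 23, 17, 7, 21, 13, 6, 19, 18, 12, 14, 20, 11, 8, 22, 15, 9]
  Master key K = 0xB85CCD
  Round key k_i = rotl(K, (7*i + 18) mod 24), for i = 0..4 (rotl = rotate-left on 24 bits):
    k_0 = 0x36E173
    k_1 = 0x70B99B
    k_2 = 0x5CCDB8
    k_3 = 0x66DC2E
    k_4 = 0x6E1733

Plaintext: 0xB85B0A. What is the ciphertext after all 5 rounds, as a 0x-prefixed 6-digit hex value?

s_0 = plaintext = 0xB85B0A
s_1 = Round(s_0, k_0) = 0xE89864
s_2 = Round(s_1, k_1) = 0xCAE33F
s_3 = Round(s_2, k_2) = 0xEB5FAE
s_4 = Round(s_3, k_3) = 0xEBAA0E
s_5 = Round(s_4, k_4) = 0xE661A7

0xE661A7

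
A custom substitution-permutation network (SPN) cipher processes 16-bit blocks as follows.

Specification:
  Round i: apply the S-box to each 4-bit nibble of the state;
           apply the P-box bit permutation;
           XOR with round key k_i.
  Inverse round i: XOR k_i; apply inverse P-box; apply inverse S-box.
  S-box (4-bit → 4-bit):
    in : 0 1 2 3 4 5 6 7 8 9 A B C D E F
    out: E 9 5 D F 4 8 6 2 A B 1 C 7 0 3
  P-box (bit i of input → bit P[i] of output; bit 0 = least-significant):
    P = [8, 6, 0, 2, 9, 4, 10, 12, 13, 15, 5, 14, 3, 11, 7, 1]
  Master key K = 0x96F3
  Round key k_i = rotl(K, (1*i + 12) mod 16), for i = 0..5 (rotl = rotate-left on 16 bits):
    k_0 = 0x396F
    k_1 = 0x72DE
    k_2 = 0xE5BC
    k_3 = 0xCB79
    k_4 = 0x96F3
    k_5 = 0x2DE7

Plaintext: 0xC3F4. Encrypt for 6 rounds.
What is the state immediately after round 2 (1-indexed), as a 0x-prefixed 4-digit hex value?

s_0 = plaintext = 0xC3F4
s_1 = Round(s_0, k_0) = 0x5A98
s_2 = Round(s_1, k_1) = 0x820E
s_3 = Round(s_2, k_2) = 0xD98C
s_4 = Round(s_3, k_3) = 0x03E4
s_5 = Round(s_4, k_4) = 0xFF14
s_6 = Round(s_5, k_5) = 0x96AA

0x820E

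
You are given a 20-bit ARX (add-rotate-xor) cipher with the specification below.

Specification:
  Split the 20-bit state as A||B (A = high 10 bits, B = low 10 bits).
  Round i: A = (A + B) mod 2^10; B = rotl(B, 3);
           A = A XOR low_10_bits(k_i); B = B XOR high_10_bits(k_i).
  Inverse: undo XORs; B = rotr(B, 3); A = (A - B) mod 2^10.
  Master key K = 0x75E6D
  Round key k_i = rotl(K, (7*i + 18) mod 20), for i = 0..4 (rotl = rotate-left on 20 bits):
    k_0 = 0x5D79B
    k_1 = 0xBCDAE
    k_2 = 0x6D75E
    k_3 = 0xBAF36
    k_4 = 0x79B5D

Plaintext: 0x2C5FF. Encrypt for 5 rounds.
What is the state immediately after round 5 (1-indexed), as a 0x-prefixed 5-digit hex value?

0x802A3

s_0 = plaintext = 0x2C5FF
s_1 = Round(s_0, k_0) = 0x4AE8E
s_2 = Round(s_1, k_1) = 0x85E86
s_3 = Round(s_2, k_2) = 0xF0D80
s_4 = Round(s_3, k_3) = 0x9D6E8
s_5 = Round(s_4, k_4) = 0x802A3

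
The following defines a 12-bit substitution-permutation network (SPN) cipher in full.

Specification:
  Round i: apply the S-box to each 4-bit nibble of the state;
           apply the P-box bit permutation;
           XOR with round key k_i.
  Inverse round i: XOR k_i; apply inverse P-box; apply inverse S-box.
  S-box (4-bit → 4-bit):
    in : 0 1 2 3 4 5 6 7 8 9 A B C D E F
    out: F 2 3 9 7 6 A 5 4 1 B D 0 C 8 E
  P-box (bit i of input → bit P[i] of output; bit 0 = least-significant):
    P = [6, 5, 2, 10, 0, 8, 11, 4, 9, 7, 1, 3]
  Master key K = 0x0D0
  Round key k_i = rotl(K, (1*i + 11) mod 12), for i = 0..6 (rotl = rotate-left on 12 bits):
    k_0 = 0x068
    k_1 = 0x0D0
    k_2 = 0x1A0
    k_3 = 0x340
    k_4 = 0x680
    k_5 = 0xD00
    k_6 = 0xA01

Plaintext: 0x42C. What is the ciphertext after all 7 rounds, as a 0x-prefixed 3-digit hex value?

0xF26

s_0 = plaintext = 0x42C
s_1 = Round(s_0, k_0) = 0x3EB
s_2 = Round(s_1, k_1) = 0x68C
s_3 = Round(s_2, k_2) = 0x928
s_4 = Round(s_3, k_3) = 0x045
s_5 = Round(s_4, k_4) = 0xD2F
s_6 = Round(s_5, k_5) = 0x82F
s_7 = Round(s_6, k_6) = 0xF26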